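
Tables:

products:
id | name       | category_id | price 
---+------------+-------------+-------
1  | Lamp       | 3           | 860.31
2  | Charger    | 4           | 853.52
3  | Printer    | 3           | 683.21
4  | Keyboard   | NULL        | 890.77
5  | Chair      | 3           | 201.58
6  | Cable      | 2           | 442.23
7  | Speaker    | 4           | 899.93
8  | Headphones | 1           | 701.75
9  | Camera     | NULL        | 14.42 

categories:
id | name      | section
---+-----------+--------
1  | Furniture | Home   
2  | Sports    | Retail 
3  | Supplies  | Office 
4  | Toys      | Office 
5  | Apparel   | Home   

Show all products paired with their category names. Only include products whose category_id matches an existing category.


INNER JOIN keeps only products rows whose category_id matches an id in categories. Walk through each product:
  - product 1 (Lamp): category_id=3 -> matches Supplies
  - product 2 (Charger): category_id=4 -> matches Toys
  - product 3 (Printer): category_id=3 -> matches Supplies
  - product 4 (Keyboard): category_id=NULL, no match -> dropped
  - product 5 (Chair): category_id=3 -> matches Supplies
  - product 6 (Cable): category_id=2 -> matches Sports
  - product 7 (Speaker): category_id=4 -> matches Toys
  - product 8 (Headphones): category_id=1 -> matches Furniture
  - product 9 (Camera): category_id=NULL, no match -> dropped
So 2 of 9 rows are dropped.

SQL:
SELECT a.name, b.name AS category
FROM products a
INNER JOIN categories b ON a.category_id = b.id

Result:
name       | category 
-----------+----------
Lamp       | Supplies 
Charger    | Toys     
Printer    | Supplies 
Chair      | Supplies 
Cable      | Sports   
Speaker    | Toys     
Headphones | Furniture


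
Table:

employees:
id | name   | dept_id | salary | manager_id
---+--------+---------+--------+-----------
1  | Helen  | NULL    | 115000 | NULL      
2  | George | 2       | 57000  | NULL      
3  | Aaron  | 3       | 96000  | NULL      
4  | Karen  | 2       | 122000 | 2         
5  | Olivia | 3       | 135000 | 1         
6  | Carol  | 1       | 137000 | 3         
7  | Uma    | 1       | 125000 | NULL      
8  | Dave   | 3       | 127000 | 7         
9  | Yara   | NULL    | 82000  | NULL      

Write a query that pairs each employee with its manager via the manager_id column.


This is a self-join: employees is joined to a second copy of itself, matching each row's manager_id to another row's id. Use LEFT JOIN so rows with manager_id=NULL are kept.
  - employee 1 (Helen): manager_id=NULL -> NULL
  - employee 2 (George): manager_id=NULL -> NULL
  - employee 3 (Aaron): manager_id=NULL -> NULL
  - employee 4 (Karen): manager_id=2 -> George
  - employee 5 (Olivia): manager_id=1 -> Helen
  - employee 6 (Carol): manager_id=3 -> Aaron
  - employee 7 (Uma): manager_id=NULL -> NULL
  - employee 8 (Dave): manager_id=7 -> Uma
  - employee 9 (Yara): manager_id=NULL -> NULL

SQL:
SELECT a.name AS item, b.name AS manager
FROM employees a
LEFT JOIN employees b ON a.manager_id = b.id

Result:
item   | manager
-------+--------
Helen  | NULL   
George | NULL   
Aaron  | NULL   
Karen  | George 
Olivia | Helen  
Carol  | Aaron  
Uma    | NULL   
Dave   | Uma    
Yara   | NULL   


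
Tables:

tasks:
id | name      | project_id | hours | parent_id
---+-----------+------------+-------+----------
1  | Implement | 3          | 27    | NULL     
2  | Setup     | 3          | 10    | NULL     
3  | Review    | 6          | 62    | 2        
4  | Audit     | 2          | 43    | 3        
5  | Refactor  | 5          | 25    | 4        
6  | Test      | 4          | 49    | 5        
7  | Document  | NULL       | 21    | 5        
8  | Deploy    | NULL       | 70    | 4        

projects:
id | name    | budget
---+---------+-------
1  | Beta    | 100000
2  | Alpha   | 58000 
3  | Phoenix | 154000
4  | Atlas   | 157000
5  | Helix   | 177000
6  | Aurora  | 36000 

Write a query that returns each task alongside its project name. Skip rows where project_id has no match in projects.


INNER JOIN keeps only tasks rows whose project_id matches an id in projects. Walk through each task:
  - task 1 (Implement): project_id=3 -> matches Phoenix
  - task 2 (Setup): project_id=3 -> matches Phoenix
  - task 3 (Review): project_id=6 -> matches Aurora
  - task 4 (Audit): project_id=2 -> matches Alpha
  - task 5 (Refactor): project_id=5 -> matches Helix
  - task 6 (Test): project_id=4 -> matches Atlas
  - task 7 (Document): project_id=NULL, no match -> dropped
  - task 8 (Deploy): project_id=NULL, no match -> dropped
So 2 of 8 rows are dropped.

SQL:
SELECT a.name, b.name AS project
FROM tasks a
INNER JOIN projects b ON a.project_id = b.id

Result:
name      | project
----------+--------
Implement | Phoenix
Setup     | Phoenix
Review    | Aurora 
Audit     | Alpha  
Refactor  | Helix  
Test      | Atlas  


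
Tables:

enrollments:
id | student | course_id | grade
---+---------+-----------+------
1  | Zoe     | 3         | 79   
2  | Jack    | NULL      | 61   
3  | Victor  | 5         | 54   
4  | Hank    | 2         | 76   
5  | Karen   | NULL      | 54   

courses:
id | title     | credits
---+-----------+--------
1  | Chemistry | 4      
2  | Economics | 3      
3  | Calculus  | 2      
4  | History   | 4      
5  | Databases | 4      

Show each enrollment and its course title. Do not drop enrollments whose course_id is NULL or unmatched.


LEFT JOIN keeps every row from enrollments (the left table); where course_id has no match in courses, the course columns become NULL. Walk through each enrollment:
  - enrollment 1 (Zoe): course_id=3 -> matches Calculus
  - enrollment 2 (Jack): course_id=NULL, no match -> kept with NULL
  - enrollment 3 (Victor): course_id=5 -> matches Databases
  - enrollment 4 (Hank): course_id=2 -> matches Economics
  - enrollment 5 (Karen): course_id=NULL, no match -> kept with NULL
All 5 rows appear; 2 have NULL course.

SQL:
SELECT a.student, b.title AS course
FROM enrollments a
LEFT JOIN courses b ON a.course_id = b.id

Result:
student | course   
--------+----------
Zoe     | Calculus 
Jack    | NULL     
Victor  | Databases
Hank    | Economics
Karen   | NULL     


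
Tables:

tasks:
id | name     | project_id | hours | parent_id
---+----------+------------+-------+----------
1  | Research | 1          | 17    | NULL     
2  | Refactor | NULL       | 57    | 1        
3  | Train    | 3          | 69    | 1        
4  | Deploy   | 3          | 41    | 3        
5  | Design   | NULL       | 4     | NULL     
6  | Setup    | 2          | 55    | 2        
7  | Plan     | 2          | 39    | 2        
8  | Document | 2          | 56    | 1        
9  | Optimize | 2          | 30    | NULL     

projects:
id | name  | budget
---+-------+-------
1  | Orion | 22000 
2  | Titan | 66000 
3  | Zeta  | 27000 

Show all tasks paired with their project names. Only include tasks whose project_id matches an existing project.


INNER JOIN keeps only tasks rows whose project_id matches an id in projects. Walk through each task:
  - task 1 (Research): project_id=1 -> matches Orion
  - task 2 (Refactor): project_id=NULL, no match -> dropped
  - task 3 (Train): project_id=3 -> matches Zeta
  - task 4 (Deploy): project_id=3 -> matches Zeta
  - task 5 (Design): project_id=NULL, no match -> dropped
  - task 6 (Setup): project_id=2 -> matches Titan
  - task 7 (Plan): project_id=2 -> matches Titan
  - task 8 (Document): project_id=2 -> matches Titan
  - task 9 (Optimize): project_id=2 -> matches Titan
So 2 of 9 rows are dropped.

SQL:
SELECT a.name, b.name AS project
FROM tasks a
INNER JOIN projects b ON a.project_id = b.id

Result:
name     | project
---------+--------
Research | Orion  
Train    | Zeta   
Deploy   | Zeta   
Setup    | Titan  
Plan     | Titan  
Document | Titan  
Optimize | Titan  


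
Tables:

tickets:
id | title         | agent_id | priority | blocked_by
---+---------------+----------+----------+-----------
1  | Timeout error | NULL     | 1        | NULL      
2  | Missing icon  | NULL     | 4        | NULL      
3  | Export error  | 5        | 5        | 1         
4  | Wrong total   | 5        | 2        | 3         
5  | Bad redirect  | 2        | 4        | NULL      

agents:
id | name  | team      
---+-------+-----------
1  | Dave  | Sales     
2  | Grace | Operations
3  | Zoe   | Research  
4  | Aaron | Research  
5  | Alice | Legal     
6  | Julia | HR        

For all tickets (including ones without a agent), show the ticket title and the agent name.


LEFT JOIN keeps every row from tickets (the left table); where agent_id has no match in agents, the agent columns become NULL. Walk through each ticket:
  - ticket 1 (Timeout error): agent_id=NULL, no match -> kept with NULL
  - ticket 2 (Missing icon): agent_id=NULL, no match -> kept with NULL
  - ticket 3 (Export error): agent_id=5 -> matches Alice
  - ticket 4 (Wrong total): agent_id=5 -> matches Alice
  - ticket 5 (Bad redirect): agent_id=2 -> matches Grace
All 5 rows appear; 2 have NULL agent.

SQL:
SELECT a.title, b.name AS agent
FROM tickets a
LEFT JOIN agents b ON a.agent_id = b.id

Result:
title         | agent
--------------+------
Timeout error | NULL 
Missing icon  | NULL 
Export error  | Alice
Wrong total   | Alice
Bad redirect  | Grace


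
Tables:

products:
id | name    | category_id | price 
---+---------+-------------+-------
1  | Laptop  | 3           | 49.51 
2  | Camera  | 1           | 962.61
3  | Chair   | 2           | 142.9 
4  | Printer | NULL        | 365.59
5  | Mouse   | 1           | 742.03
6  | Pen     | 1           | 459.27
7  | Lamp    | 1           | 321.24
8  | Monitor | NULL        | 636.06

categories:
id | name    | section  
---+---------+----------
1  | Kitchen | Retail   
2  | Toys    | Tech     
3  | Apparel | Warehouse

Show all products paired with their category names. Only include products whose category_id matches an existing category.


INNER JOIN keeps only products rows whose category_id matches an id in categories. Walk through each product:
  - product 1 (Laptop): category_id=3 -> matches Apparel
  - product 2 (Camera): category_id=1 -> matches Kitchen
  - product 3 (Chair): category_id=2 -> matches Toys
  - product 4 (Printer): category_id=NULL, no match -> dropped
  - product 5 (Mouse): category_id=1 -> matches Kitchen
  - product 6 (Pen): category_id=1 -> matches Kitchen
  - product 7 (Lamp): category_id=1 -> matches Kitchen
  - product 8 (Monitor): category_id=NULL, no match -> dropped
So 2 of 8 rows are dropped.

SQL:
SELECT a.name, b.name AS category
FROM products a
INNER JOIN categories b ON a.category_id = b.id

Result:
name   | category
-------+---------
Laptop | Apparel 
Camera | Kitchen 
Chair  | Toys    
Mouse  | Kitchen 
Pen    | Kitchen 
Lamp   | Kitchen 


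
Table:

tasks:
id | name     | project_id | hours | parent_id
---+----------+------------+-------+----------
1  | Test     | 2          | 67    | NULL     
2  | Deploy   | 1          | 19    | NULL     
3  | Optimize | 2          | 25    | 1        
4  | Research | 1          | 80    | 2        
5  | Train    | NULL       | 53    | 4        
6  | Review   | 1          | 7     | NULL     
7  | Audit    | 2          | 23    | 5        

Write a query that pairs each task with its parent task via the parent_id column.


This is a self-join: tasks is joined to a second copy of itself, matching each row's parent_id to another row's id. Use LEFT JOIN so rows with parent_id=NULL are kept.
  - task 1 (Test): parent_id=NULL -> NULL
  - task 2 (Deploy): parent_id=NULL -> NULL
  - task 3 (Optimize): parent_id=1 -> Test
  - task 4 (Research): parent_id=2 -> Deploy
  - task 5 (Train): parent_id=4 -> Research
  - task 6 (Review): parent_id=NULL -> NULL
  - task 7 (Audit): parent_id=5 -> Train

SQL:
SELECT a.name AS item, b.name AS parent
FROM tasks a
LEFT JOIN tasks b ON a.parent_id = b.id

Result:
item     | parent  
---------+---------
Test     | NULL    
Deploy   | NULL    
Optimize | Test    
Research | Deploy  
Train    | Research
Review   | NULL    
Audit    | Train   


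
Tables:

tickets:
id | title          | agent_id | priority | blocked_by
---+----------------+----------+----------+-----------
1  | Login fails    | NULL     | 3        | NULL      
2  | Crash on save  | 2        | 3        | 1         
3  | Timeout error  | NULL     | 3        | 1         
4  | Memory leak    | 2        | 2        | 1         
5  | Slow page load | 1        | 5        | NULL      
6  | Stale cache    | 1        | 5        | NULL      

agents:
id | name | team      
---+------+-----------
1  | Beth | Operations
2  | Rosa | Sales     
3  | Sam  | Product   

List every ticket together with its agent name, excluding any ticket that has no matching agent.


INNER JOIN keeps only tickets rows whose agent_id matches an id in agents. Walk through each ticket:
  - ticket 1 (Login fails): agent_id=NULL, no match -> dropped
  - ticket 2 (Crash on save): agent_id=2 -> matches Rosa
  - ticket 3 (Timeout error): agent_id=NULL, no match -> dropped
  - ticket 4 (Memory leak): agent_id=2 -> matches Rosa
  - ticket 5 (Slow page load): agent_id=1 -> matches Beth
  - ticket 6 (Stale cache): agent_id=1 -> matches Beth
So 2 of 6 rows are dropped.

SQL:
SELECT a.title, b.name AS agent
FROM tickets a
INNER JOIN agents b ON a.agent_id = b.id

Result:
title          | agent
---------------+------
Crash on save  | Rosa 
Memory leak    | Rosa 
Slow page load | Beth 
Stale cache    | Beth 


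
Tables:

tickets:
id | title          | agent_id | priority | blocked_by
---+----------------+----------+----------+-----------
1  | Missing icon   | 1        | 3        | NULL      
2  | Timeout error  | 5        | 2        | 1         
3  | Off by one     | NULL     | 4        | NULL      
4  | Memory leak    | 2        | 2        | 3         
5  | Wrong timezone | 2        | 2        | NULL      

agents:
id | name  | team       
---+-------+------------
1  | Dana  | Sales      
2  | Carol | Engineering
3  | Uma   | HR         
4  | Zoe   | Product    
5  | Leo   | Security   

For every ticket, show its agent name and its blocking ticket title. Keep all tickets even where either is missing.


Two LEFT JOINs from the same base table tickets: one to agents via agent_id, one to tickets itself via blocked_by. Both are LEFT so every ticket is preserved.
Match against agents:
  - ticket 1 (Missing icon): agent_id=1 -> matches Dana
  - ticket 2 (Timeout error): agent_id=5 -> matches Leo
  - ticket 3 (Off by one): agent_id=NULL, no match -> kept with NULL
  - ticket 4 (Memory leak): agent_id=2 -> matches Carol
  - ticket 5 (Wrong timezone): agent_id=2 -> matches Carol
Match against tickets (self):
  - ticket 1 (Missing icon): blocked_by=NULL -> NULL
  - ticket 2 (Timeout error): blocked_by=1 -> Missing icon
  - ticket 3 (Off by one): blocked_by=NULL -> NULL
  - ticket 4 (Memory leak): blocked_by=3 -> Off by one
  - ticket 5 (Wrong timezone): blocked_by=NULL -> NULL

SQL:
SELECT a.title, b.name AS agent, c.title AS blocked_by
FROM tickets a
LEFT JOIN agents b ON a.agent_id = b.id
LEFT JOIN tickets c ON a.blocked_by = c.id

Result:
title          | agent | blocked_by  
---------------+-------+-------------
Missing icon   | Dana  | NULL        
Timeout error  | Leo   | Missing icon
Off by one     | NULL  | NULL        
Memory leak    | Carol | Off by one  
Wrong timezone | Carol | NULL        


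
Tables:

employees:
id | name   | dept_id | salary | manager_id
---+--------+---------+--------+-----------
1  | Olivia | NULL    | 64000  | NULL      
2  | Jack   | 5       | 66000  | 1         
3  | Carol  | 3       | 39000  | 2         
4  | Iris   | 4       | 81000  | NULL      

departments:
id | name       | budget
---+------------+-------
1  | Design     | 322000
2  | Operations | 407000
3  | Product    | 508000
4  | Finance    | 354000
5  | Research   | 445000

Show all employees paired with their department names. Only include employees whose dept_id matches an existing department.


INNER JOIN keeps only employees rows whose dept_id matches an id in departments. Walk through each employee:
  - employee 1 (Olivia): dept_id=NULL, no match -> dropped
  - employee 2 (Jack): dept_id=5 -> matches Research
  - employee 3 (Carol): dept_id=3 -> matches Product
  - employee 4 (Iris): dept_id=4 -> matches Finance
So 1 of 4 rows is dropped.

SQL:
SELECT a.name, b.name AS department
FROM employees a
INNER JOIN departments b ON a.dept_id = b.id

Result:
name  | department
------+-----------
Jack  | Research  
Carol | Product   
Iris  | Finance   


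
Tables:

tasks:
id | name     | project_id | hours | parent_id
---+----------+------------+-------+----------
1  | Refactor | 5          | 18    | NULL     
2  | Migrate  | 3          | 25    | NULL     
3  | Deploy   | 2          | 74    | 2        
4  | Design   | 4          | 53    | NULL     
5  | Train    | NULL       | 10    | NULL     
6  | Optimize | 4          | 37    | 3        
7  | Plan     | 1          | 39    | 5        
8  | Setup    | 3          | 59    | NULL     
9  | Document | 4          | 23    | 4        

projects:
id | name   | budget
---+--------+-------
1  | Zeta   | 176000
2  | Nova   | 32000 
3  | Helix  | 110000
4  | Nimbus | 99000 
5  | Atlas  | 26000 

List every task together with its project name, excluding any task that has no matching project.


INNER JOIN keeps only tasks rows whose project_id matches an id in projects. Walk through each task:
  - task 1 (Refactor): project_id=5 -> matches Atlas
  - task 2 (Migrate): project_id=3 -> matches Helix
  - task 3 (Deploy): project_id=2 -> matches Nova
  - task 4 (Design): project_id=4 -> matches Nimbus
  - task 5 (Train): project_id=NULL, no match -> dropped
  - task 6 (Optimize): project_id=4 -> matches Nimbus
  - task 7 (Plan): project_id=1 -> matches Zeta
  - task 8 (Setup): project_id=3 -> matches Helix
  - task 9 (Document): project_id=4 -> matches Nimbus
So 1 of 9 rows is dropped.

SQL:
SELECT a.name, b.name AS project
FROM tasks a
INNER JOIN projects b ON a.project_id = b.id

Result:
name     | project
---------+--------
Refactor | Atlas  
Migrate  | Helix  
Deploy   | Nova   
Design   | Nimbus 
Optimize | Nimbus 
Plan     | Zeta   
Setup    | Helix  
Document | Nimbus 


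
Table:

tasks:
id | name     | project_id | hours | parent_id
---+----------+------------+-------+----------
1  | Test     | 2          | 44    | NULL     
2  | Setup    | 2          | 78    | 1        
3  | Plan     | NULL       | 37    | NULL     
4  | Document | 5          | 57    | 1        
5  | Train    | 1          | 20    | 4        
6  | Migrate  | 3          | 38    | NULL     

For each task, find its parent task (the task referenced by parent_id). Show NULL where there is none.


This is a self-join: tasks is joined to a second copy of itself, matching each row's parent_id to another row's id. Use LEFT JOIN so rows with parent_id=NULL are kept.
  - task 1 (Test): parent_id=NULL -> NULL
  - task 2 (Setup): parent_id=1 -> Test
  - task 3 (Plan): parent_id=NULL -> NULL
  - task 4 (Document): parent_id=1 -> Test
  - task 5 (Train): parent_id=4 -> Document
  - task 6 (Migrate): parent_id=NULL -> NULL

SQL:
SELECT a.name AS item, b.name AS parent
FROM tasks a
LEFT JOIN tasks b ON a.parent_id = b.id

Result:
item     | parent  
---------+---------
Test     | NULL    
Setup    | Test    
Plan     | NULL    
Document | Test    
Train    | Document
Migrate  | NULL    


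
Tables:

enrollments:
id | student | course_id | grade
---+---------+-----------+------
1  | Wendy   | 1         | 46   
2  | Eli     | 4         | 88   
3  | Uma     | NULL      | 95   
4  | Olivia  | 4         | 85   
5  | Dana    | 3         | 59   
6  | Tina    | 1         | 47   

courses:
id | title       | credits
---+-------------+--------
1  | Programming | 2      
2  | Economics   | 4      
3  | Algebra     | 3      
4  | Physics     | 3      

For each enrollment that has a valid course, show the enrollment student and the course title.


INNER JOIN keeps only enrollments rows whose course_id matches an id in courses. Walk through each enrollment:
  - enrollment 1 (Wendy): course_id=1 -> matches Programming
  - enrollment 2 (Eli): course_id=4 -> matches Physics
  - enrollment 3 (Uma): course_id=NULL, no match -> dropped
  - enrollment 4 (Olivia): course_id=4 -> matches Physics
  - enrollment 5 (Dana): course_id=3 -> matches Algebra
  - enrollment 6 (Tina): course_id=1 -> matches Programming
So 1 of 6 rows is dropped.

SQL:
SELECT a.student, b.title AS course
FROM enrollments a
INNER JOIN courses b ON a.course_id = b.id

Result:
student | course     
--------+------------
Wendy   | Programming
Eli     | Physics    
Olivia  | Physics    
Dana    | Algebra    
Tina    | Programming


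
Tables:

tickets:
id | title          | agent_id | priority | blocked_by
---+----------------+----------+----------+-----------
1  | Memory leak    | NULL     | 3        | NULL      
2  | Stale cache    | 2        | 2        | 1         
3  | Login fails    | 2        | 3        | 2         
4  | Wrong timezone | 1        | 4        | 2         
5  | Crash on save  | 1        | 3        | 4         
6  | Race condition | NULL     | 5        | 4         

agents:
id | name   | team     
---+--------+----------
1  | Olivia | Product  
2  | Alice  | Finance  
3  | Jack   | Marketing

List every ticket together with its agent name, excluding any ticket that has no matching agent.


INNER JOIN keeps only tickets rows whose agent_id matches an id in agents. Walk through each ticket:
  - ticket 1 (Memory leak): agent_id=NULL, no match -> dropped
  - ticket 2 (Stale cache): agent_id=2 -> matches Alice
  - ticket 3 (Login fails): agent_id=2 -> matches Alice
  - ticket 4 (Wrong timezone): agent_id=1 -> matches Olivia
  - ticket 5 (Crash on save): agent_id=1 -> matches Olivia
  - ticket 6 (Race condition): agent_id=NULL, no match -> dropped
So 2 of 6 rows are dropped.

SQL:
SELECT a.title, b.name AS agent
FROM tickets a
INNER JOIN agents b ON a.agent_id = b.id

Result:
title          | agent 
---------------+-------
Stale cache    | Alice 
Login fails    | Alice 
Wrong timezone | Olivia
Crash on save  | Olivia


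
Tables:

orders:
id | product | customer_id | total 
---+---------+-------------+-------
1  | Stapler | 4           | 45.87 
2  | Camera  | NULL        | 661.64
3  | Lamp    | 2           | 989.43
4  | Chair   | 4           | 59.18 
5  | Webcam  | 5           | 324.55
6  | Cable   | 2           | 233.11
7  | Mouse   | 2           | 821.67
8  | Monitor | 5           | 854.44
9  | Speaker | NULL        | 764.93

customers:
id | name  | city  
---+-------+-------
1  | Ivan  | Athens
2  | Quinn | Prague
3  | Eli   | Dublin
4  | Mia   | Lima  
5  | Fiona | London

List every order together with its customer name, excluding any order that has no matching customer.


INNER JOIN keeps only orders rows whose customer_id matches an id in customers. Walk through each order:
  - order 1 (Stapler): customer_id=4 -> matches Mia
  - order 2 (Camera): customer_id=NULL, no match -> dropped
  - order 3 (Lamp): customer_id=2 -> matches Quinn
  - order 4 (Chair): customer_id=4 -> matches Mia
  - order 5 (Webcam): customer_id=5 -> matches Fiona
  - order 6 (Cable): customer_id=2 -> matches Quinn
  - order 7 (Mouse): customer_id=2 -> matches Quinn
  - order 8 (Monitor): customer_id=5 -> matches Fiona
  - order 9 (Speaker): customer_id=NULL, no match -> dropped
So 2 of 9 rows are dropped.

SQL:
SELECT a.product, b.name AS customer
FROM orders a
INNER JOIN customers b ON a.customer_id = b.id

Result:
product | customer
--------+---------
Stapler | Mia     
Lamp    | Quinn   
Chair   | Mia     
Webcam  | Fiona   
Cable   | Quinn   
Mouse   | Quinn   
Monitor | Fiona   


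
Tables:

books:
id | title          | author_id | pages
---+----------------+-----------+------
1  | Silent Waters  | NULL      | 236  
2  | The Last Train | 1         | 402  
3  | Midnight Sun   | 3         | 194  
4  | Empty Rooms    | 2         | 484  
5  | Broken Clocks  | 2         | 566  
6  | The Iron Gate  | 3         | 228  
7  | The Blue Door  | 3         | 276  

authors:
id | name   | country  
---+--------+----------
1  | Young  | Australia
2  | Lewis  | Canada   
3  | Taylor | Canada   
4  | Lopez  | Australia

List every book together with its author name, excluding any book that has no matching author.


INNER JOIN keeps only books rows whose author_id matches an id in authors. Walk through each book:
  - book 1 (Silent Waters): author_id=NULL, no match -> dropped
  - book 2 (The Last Train): author_id=1 -> matches Young
  - book 3 (Midnight Sun): author_id=3 -> matches Taylor
  - book 4 (Empty Rooms): author_id=2 -> matches Lewis
  - book 5 (Broken Clocks): author_id=2 -> matches Lewis
  - book 6 (The Iron Gate): author_id=3 -> matches Taylor
  - book 7 (The Blue Door): author_id=3 -> matches Taylor
So 1 of 7 rows is dropped.

SQL:
SELECT a.title, b.name AS author
FROM books a
INNER JOIN authors b ON a.author_id = b.id

Result:
title          | author
---------------+-------
The Last Train | Young 
Midnight Sun   | Taylor
Empty Rooms    | Lewis 
Broken Clocks  | Lewis 
The Iron Gate  | Taylor
The Blue Door  | Taylor


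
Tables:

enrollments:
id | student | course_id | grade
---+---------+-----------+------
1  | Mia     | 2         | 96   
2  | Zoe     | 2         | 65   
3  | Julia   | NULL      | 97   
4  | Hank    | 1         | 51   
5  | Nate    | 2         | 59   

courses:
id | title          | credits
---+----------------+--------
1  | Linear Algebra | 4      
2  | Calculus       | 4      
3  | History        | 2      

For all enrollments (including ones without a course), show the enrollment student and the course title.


LEFT JOIN keeps every row from enrollments (the left table); where course_id has no match in courses, the course columns become NULL. Walk through each enrollment:
  - enrollment 1 (Mia): course_id=2 -> matches Calculus
  - enrollment 2 (Zoe): course_id=2 -> matches Calculus
  - enrollment 3 (Julia): course_id=NULL, no match -> kept with NULL
  - enrollment 4 (Hank): course_id=1 -> matches Linear Algebra
  - enrollment 5 (Nate): course_id=2 -> matches Calculus
All 5 rows appear; 1 has NULL course.

SQL:
SELECT a.student, b.title AS course
FROM enrollments a
LEFT JOIN courses b ON a.course_id = b.id

Result:
student | course        
--------+---------------
Mia     | Calculus      
Zoe     | Calculus      
Julia   | NULL          
Hank    | Linear Algebra
Nate    | Calculus      


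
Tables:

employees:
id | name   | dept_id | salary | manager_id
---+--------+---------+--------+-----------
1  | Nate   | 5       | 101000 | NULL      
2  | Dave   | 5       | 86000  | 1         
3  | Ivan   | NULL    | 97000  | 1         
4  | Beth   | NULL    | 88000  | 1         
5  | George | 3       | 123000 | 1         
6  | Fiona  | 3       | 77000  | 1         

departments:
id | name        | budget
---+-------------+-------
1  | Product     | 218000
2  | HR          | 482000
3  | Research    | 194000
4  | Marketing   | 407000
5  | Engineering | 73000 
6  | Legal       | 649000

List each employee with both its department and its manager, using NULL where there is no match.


Two LEFT JOINs from the same base table employees: one to departments via dept_id, one to employees itself via manager_id. Both are LEFT so every employee is preserved.
Match against departments:
  - employee 1 (Nate): dept_id=5 -> matches Engineering
  - employee 2 (Dave): dept_id=5 -> matches Engineering
  - employee 3 (Ivan): dept_id=NULL, no match -> kept with NULL
  - employee 4 (Beth): dept_id=NULL, no match -> kept with NULL
  - employee 5 (George): dept_id=3 -> matches Research
  - employee 6 (Fiona): dept_id=3 -> matches Research
Match against employees (self):
  - employee 1 (Nate): manager_id=NULL -> NULL
  - employee 2 (Dave): manager_id=1 -> Nate
  - employee 3 (Ivan): manager_id=1 -> Nate
  - employee 4 (Beth): manager_id=1 -> Nate
  - employee 5 (George): manager_id=1 -> Nate
  - employee 6 (Fiona): manager_id=1 -> Nate

SQL:
SELECT a.name, b.name AS department, c.name AS manager
FROM employees a
LEFT JOIN departments b ON a.dept_id = b.id
LEFT JOIN employees c ON a.manager_id = c.id

Result:
name   | department  | manager
-------+-------------+--------
Nate   | Engineering | NULL   
Dave   | Engineering | Nate   
Ivan   | NULL        | Nate   
Beth   | NULL        | Nate   
George | Research    | Nate   
Fiona  | Research    | Nate   


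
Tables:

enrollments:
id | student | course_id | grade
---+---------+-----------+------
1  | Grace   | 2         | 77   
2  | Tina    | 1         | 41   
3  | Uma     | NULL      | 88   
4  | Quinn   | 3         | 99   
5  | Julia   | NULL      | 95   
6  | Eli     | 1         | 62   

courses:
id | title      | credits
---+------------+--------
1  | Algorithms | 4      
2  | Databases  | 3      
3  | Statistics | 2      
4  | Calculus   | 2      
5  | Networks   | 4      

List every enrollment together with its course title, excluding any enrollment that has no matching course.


INNER JOIN keeps only enrollments rows whose course_id matches an id in courses. Walk through each enrollment:
  - enrollment 1 (Grace): course_id=2 -> matches Databases
  - enrollment 2 (Tina): course_id=1 -> matches Algorithms
  - enrollment 3 (Uma): course_id=NULL, no match -> dropped
  - enrollment 4 (Quinn): course_id=3 -> matches Statistics
  - enrollment 5 (Julia): course_id=NULL, no match -> dropped
  - enrollment 6 (Eli): course_id=1 -> matches Algorithms
So 2 of 6 rows are dropped.

SQL:
SELECT a.student, b.title AS course
FROM enrollments a
INNER JOIN courses b ON a.course_id = b.id

Result:
student | course    
--------+-----------
Grace   | Databases 
Tina    | Algorithms
Quinn   | Statistics
Eli     | Algorithms


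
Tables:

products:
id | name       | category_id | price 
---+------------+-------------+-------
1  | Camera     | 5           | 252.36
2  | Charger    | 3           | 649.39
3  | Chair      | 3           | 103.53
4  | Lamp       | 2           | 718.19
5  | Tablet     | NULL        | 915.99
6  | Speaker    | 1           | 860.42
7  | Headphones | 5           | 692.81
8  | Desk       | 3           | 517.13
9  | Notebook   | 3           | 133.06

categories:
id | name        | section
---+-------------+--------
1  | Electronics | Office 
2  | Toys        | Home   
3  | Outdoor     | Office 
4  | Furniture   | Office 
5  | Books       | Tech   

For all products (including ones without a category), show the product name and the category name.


LEFT JOIN keeps every row from products (the left table); where category_id has no match in categories, the category columns become NULL. Walk through each product:
  - product 1 (Camera): category_id=5 -> matches Books
  - product 2 (Charger): category_id=3 -> matches Outdoor
  - product 3 (Chair): category_id=3 -> matches Outdoor
  - product 4 (Lamp): category_id=2 -> matches Toys
  - product 5 (Tablet): category_id=NULL, no match -> kept with NULL
  - product 6 (Speaker): category_id=1 -> matches Electronics
  - product 7 (Headphones): category_id=5 -> matches Books
  - product 8 (Desk): category_id=3 -> matches Outdoor
  - product 9 (Notebook): category_id=3 -> matches Outdoor
All 9 rows appear; 1 has NULL category.

SQL:
SELECT a.name, b.name AS category
FROM products a
LEFT JOIN categories b ON a.category_id = b.id

Result:
name       | category   
-----------+------------
Camera     | Books      
Charger    | Outdoor    
Chair      | Outdoor    
Lamp       | Toys       
Tablet     | NULL       
Speaker    | Electronics
Headphones | Books      
Desk       | Outdoor    
Notebook   | Outdoor    


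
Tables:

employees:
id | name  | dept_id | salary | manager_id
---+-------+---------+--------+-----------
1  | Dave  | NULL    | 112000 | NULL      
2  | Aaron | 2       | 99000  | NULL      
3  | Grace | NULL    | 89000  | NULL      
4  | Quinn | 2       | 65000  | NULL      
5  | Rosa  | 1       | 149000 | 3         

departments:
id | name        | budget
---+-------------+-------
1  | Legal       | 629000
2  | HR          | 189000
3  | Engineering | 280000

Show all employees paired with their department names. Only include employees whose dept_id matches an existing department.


INNER JOIN keeps only employees rows whose dept_id matches an id in departments. Walk through each employee:
  - employee 1 (Dave): dept_id=NULL, no match -> dropped
  - employee 2 (Aaron): dept_id=2 -> matches HR
  - employee 3 (Grace): dept_id=NULL, no match -> dropped
  - employee 4 (Quinn): dept_id=2 -> matches HR
  - employee 5 (Rosa): dept_id=1 -> matches Legal
So 2 of 5 rows are dropped.

SQL:
SELECT a.name, b.name AS department
FROM employees a
INNER JOIN departments b ON a.dept_id = b.id

Result:
name  | department
------+-----------
Aaron | HR        
Quinn | HR        
Rosa  | Legal     


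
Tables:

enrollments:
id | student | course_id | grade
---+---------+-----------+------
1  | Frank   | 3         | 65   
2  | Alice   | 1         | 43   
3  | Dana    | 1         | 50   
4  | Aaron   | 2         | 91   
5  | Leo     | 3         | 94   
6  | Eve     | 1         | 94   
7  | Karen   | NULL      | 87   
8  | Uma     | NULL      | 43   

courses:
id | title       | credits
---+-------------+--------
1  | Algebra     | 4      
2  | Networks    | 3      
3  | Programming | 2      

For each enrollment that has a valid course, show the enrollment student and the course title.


INNER JOIN keeps only enrollments rows whose course_id matches an id in courses. Walk through each enrollment:
  - enrollment 1 (Frank): course_id=3 -> matches Programming
  - enrollment 2 (Alice): course_id=1 -> matches Algebra
  - enrollment 3 (Dana): course_id=1 -> matches Algebra
  - enrollment 4 (Aaron): course_id=2 -> matches Networks
  - enrollment 5 (Leo): course_id=3 -> matches Programming
  - enrollment 6 (Eve): course_id=1 -> matches Algebra
  - enrollment 7 (Karen): course_id=NULL, no match -> dropped
  - enrollment 8 (Uma): course_id=NULL, no match -> dropped
So 2 of 8 rows are dropped.

SQL:
SELECT a.student, b.title AS course
FROM enrollments a
INNER JOIN courses b ON a.course_id = b.id

Result:
student | course     
--------+------------
Frank   | Programming
Alice   | Algebra    
Dana    | Algebra    
Aaron   | Networks   
Leo     | Programming
Eve     | Algebra    


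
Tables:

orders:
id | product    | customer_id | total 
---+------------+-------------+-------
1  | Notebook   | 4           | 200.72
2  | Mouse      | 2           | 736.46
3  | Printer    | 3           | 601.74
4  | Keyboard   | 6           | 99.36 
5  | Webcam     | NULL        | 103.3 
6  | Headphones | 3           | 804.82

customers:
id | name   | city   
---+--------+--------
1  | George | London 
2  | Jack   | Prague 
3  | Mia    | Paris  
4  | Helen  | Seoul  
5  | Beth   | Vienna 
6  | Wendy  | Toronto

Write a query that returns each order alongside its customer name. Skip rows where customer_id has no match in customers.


INNER JOIN keeps only orders rows whose customer_id matches an id in customers. Walk through each order:
  - order 1 (Notebook): customer_id=4 -> matches Helen
  - order 2 (Mouse): customer_id=2 -> matches Jack
  - order 3 (Printer): customer_id=3 -> matches Mia
  - order 4 (Keyboard): customer_id=6 -> matches Wendy
  - order 5 (Webcam): customer_id=NULL, no match -> dropped
  - order 6 (Headphones): customer_id=3 -> matches Mia
So 1 of 6 rows is dropped.

SQL:
SELECT a.product, b.name AS customer
FROM orders a
INNER JOIN customers b ON a.customer_id = b.id

Result:
product    | customer
-----------+---------
Notebook   | Helen   
Mouse      | Jack    
Printer    | Mia     
Keyboard   | Wendy   
Headphones | Mia     


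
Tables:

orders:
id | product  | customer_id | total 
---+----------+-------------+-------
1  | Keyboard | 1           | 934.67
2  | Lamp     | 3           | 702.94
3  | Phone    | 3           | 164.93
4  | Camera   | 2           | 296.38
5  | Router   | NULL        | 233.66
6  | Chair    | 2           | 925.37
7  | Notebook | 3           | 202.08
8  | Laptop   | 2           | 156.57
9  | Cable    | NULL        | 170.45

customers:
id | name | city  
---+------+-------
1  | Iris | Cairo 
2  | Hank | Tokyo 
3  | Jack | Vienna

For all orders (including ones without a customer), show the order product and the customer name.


LEFT JOIN keeps every row from orders (the left table); where customer_id has no match in customers, the customer columns become NULL. Walk through each order:
  - order 1 (Keyboard): customer_id=1 -> matches Iris
  - order 2 (Lamp): customer_id=3 -> matches Jack
  - order 3 (Phone): customer_id=3 -> matches Jack
  - order 4 (Camera): customer_id=2 -> matches Hank
  - order 5 (Router): customer_id=NULL, no match -> kept with NULL
  - order 6 (Chair): customer_id=2 -> matches Hank
  - order 7 (Notebook): customer_id=3 -> matches Jack
  - order 8 (Laptop): customer_id=2 -> matches Hank
  - order 9 (Cable): customer_id=NULL, no match -> kept with NULL
All 9 rows appear; 2 have NULL customer.

SQL:
SELECT a.product, b.name AS customer
FROM orders a
LEFT JOIN customers b ON a.customer_id = b.id

Result:
product  | customer
---------+---------
Keyboard | Iris    
Lamp     | Jack    
Phone    | Jack    
Camera   | Hank    
Router   | NULL    
Chair    | Hank    
Notebook | Jack    
Laptop   | Hank    
Cable    | NULL    


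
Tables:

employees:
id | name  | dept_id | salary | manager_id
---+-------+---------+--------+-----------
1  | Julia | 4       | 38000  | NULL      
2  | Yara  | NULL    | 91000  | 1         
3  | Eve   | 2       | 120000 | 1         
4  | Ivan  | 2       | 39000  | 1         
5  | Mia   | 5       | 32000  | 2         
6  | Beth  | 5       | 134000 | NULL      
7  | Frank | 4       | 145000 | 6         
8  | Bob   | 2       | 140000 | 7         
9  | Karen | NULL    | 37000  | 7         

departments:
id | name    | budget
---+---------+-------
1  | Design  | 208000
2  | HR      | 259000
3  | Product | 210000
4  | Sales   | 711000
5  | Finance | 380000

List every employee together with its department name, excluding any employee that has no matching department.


INNER JOIN keeps only employees rows whose dept_id matches an id in departments. Walk through each employee:
  - employee 1 (Julia): dept_id=4 -> matches Sales
  - employee 2 (Yara): dept_id=NULL, no match -> dropped
  - employee 3 (Eve): dept_id=2 -> matches HR
  - employee 4 (Ivan): dept_id=2 -> matches HR
  - employee 5 (Mia): dept_id=5 -> matches Finance
  - employee 6 (Beth): dept_id=5 -> matches Finance
  - employee 7 (Frank): dept_id=4 -> matches Sales
  - employee 8 (Bob): dept_id=2 -> matches HR
  - employee 9 (Karen): dept_id=NULL, no match -> dropped
So 2 of 9 rows are dropped.

SQL:
SELECT a.name, b.name AS department
FROM employees a
INNER JOIN departments b ON a.dept_id = b.id

Result:
name  | department
------+-----------
Julia | Sales     
Eve   | HR        
Ivan  | HR        
Mia   | Finance   
Beth  | Finance   
Frank | Sales     
Bob   | HR        


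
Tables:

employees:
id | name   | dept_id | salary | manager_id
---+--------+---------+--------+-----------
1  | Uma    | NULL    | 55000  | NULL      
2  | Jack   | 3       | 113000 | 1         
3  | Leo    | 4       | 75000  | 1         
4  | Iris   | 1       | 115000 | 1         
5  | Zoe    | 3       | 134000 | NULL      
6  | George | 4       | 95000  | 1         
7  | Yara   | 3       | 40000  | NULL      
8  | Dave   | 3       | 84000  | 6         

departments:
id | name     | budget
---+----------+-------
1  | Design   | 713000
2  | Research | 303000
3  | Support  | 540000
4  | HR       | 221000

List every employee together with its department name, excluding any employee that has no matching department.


INNER JOIN keeps only employees rows whose dept_id matches an id in departments. Walk through each employee:
  - employee 1 (Uma): dept_id=NULL, no match -> dropped
  - employee 2 (Jack): dept_id=3 -> matches Support
  - employee 3 (Leo): dept_id=4 -> matches HR
  - employee 4 (Iris): dept_id=1 -> matches Design
  - employee 5 (Zoe): dept_id=3 -> matches Support
  - employee 6 (George): dept_id=4 -> matches HR
  - employee 7 (Yara): dept_id=3 -> matches Support
  - employee 8 (Dave): dept_id=3 -> matches Support
So 1 of 8 rows is dropped.

SQL:
SELECT a.name, b.name AS department
FROM employees a
INNER JOIN departments b ON a.dept_id = b.id

Result:
name   | department
-------+-----------
Jack   | Support   
Leo    | HR        
Iris   | Design    
Zoe    | Support   
George | HR        
Yara   | Support   
Dave   | Support   
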